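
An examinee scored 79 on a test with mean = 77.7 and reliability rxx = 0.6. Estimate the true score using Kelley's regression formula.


T_est = rxx * X + (1 - rxx) * mean
T_est = 0.6 * 79 + 0.4 * 77.7
T_est = 47.4 + 31.08
T_est = 78.48

78.48


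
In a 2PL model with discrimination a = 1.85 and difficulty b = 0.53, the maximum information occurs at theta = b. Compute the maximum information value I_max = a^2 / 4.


For 2PL, max info at theta = b = 0.53
I_max = a^2 / 4 = 1.85^2 / 4
= 3.4225 / 4
I_max = 0.8556

0.8556


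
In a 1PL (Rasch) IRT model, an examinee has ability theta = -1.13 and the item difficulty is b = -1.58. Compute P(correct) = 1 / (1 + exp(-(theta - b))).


theta - b = -1.13 - -1.58 = 0.45
exp(-(theta - b)) = exp(-0.45) = 0.6376
P = 1 / (1 + 0.6376)
P = 0.6106

0.6106


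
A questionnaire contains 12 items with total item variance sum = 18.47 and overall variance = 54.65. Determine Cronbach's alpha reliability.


alpha = (k/(k-1)) * (1 - sum(si^2)/s_total^2)
= (12/11) * (1 - 18.47/54.65)
alpha = 0.7222

0.7222


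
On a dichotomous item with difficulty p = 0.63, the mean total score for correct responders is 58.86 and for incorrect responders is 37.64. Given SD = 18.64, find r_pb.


q = 1 - p = 0.37
rpb = ((M1 - M0) / SD) * sqrt(p * q)
rpb = ((58.86 - 37.64) / 18.64) * sqrt(0.63 * 0.37)
rpb = 0.5496

0.5496


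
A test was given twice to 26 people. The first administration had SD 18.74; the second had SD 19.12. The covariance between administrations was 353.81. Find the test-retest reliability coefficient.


r = cov(X,Y) / (SD_X * SD_Y)
r = 353.81 / (18.74 * 19.12)
r = 353.81 / 358.3088
r = 0.9874

0.9874


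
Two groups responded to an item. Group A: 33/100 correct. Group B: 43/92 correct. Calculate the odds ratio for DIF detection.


Odds_A = 33/67 = 0.4925
Odds_B = 43/49 = 0.8776
OR = Odds_A / Odds_B = 0.4925 / 0.8776
Exactly, OR = (33 * 49) / (67 * 43) = 1617 / 2881
OR = 0.5613

0.5613


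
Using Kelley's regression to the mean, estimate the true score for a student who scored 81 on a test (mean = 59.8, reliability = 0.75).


T_est = rxx * X + (1 - rxx) * mean
T_est = 0.75 * 81 + 0.25 * 59.8
T_est = 60.75 + 14.95
T_est = 75.7

75.7


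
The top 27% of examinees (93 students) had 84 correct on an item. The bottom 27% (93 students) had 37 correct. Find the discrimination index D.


p_upper = 84/93 = 0.9032
p_lower = 37/93 = 0.3978
D = 0.9032 - 0.3978 = 0.5054

0.5054


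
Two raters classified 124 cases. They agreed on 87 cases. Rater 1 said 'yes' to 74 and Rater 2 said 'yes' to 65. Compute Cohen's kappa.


P_o = 87/124 = 0.701613
P_e = (74*65 + 50*59) / 15376 = 0.504683
kappa = (P_o - P_e) / (1 - P_e)
kappa = (0.701613 - 0.504683) / (1 - 0.504683)
kappa = 0.3976

0.3976


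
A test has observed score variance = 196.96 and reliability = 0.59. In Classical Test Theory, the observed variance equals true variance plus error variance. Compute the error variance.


var_true = rxx * var_obs = 0.59 * 196.96 = 116.2064
var_error = var_obs - var_true
var_error = 196.96 - 116.2064
var_error = 80.7536

80.7536


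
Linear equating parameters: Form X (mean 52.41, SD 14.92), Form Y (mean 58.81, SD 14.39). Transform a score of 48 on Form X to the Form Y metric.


slope = SD_Y / SD_X = 14.39 / 14.92 ~ 0.9645
intercept = mean_Y - slope * mean_X = 58.81 - (14.39 / 14.92) * 52.41 ~ 8.2617
Y = slope * X + intercept. To avoid rounding drift from the rounded slope/intercept, evaluate the equivalent form Y = mean_Y + SD_Y * (X - mean_X) / SD_X at full precision:
Y = 58.81 + 14.39 * (48 - 52.41) / 14.92
Y = 58.81 - 14.39 * 4.41 / 14.92
Y = 58.81 - 63.4599 / 14.92
Y = 58.81 - 4.2533
Y = 54.5567

54.5567


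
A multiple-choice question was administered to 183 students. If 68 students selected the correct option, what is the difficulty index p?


Item difficulty p = number correct / total examinees
p = 68 / 183
p = 0.3716

0.3716


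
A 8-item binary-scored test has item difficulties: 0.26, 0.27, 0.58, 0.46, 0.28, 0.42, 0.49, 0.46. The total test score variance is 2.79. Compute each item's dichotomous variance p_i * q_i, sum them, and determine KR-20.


For each item, compute p_i * q_i:
  Item 1: 0.26 * 0.74 = 0.1924
  Item 2: 0.27 * 0.73 = 0.1971
  Item 3: 0.58 * 0.42 = 0.2436
  Item 4: 0.46 * 0.54 = 0.2484
  Item 5: 0.28 * 0.72 = 0.2016
  Item 6: 0.42 * 0.58 = 0.2436
  Item 7: 0.49 * 0.51 = 0.2499
  Item 8: 0.46 * 0.54 = 0.2484
Sum(p_i * q_i) = 0.1924 + 0.1971 + 0.2436 + 0.2484 + 0.2016 + 0.2436 + 0.2499 + 0.2484 = 1.825
KR-20 = (k/(k-1)) * (1 - Sum(p_i*q_i) / Var_total)
= (8/7) * (1 - 1.825/2.79)
= 1.1429 * 0.3459
KR-20 = 0.3953

0.3953


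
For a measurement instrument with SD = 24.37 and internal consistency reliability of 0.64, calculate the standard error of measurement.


SEM = SD * sqrt(1 - rxx)
SEM = 24.37 * sqrt(1 - 0.64)
SEM = 24.37 * sqrt(0.36) = 24.37 * 0.6
SEM = 14.622

14.622


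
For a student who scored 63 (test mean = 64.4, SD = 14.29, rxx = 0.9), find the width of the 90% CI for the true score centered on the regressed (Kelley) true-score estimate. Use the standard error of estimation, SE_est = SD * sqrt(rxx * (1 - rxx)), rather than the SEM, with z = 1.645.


True score estimate = 0.9*63 + 0.1*64.4 = 63.14
SE_est = SD * sqrt(rxx * (1 - rxx)) = 14.29 * sqrt(0.9 * 0.1) = 14.29 * sqrt(0.09) = 4.287
CI = T_est +/- z * SE_est, so width = 2 * z * SE_est = 2 * 1.645 * 4.287
Width = 14.1042

14.1042


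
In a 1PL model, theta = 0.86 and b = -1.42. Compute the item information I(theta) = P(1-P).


P = 1/(1+exp(-(0.86--1.42))) = 0.9072
I = P*(1-P) = 0.9072 * 0.0928
I = 0.0842

0.0842


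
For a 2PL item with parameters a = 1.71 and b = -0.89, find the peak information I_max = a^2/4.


For 2PL, max info at theta = b = -0.89
I_max = a^2 / 4 = 1.71^2 / 4
= 2.9241 / 4
I_max = 0.731

0.731


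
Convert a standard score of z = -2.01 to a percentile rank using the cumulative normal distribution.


CDF(z) = 0.5 * (1 + erf(z/sqrt(2)))
erf(-1.4213) = -0.9556
CDF = 0.0222
Percentile rank = 0.0222 * 100 = 2.22

2.22


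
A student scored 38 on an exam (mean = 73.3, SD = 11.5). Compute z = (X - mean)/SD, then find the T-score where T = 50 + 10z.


z = (X - mean) / SD = (38 - 73.3) / 11.5
z = -35.3 / 11.5
z = -3.0696
T-score = T = 50 + 10z
Carry z at full precision (z = -35.3 / 11.5) into the conversion:
T-score = 50 + 10 * (-35.3 / 11.5) = 50 + -353 / 11.5
T-score = 50 + -30.6957
T-score = 19.3043

19.3043


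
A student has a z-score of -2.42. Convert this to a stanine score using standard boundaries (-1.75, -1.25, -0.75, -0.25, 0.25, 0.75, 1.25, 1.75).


Stanine boundaries: [-1.75, -1.25, -0.75, -0.25, 0.25, 0.75, 1.25, 1.75]
z = -2.42
Check each boundary:
  z < -1.75
  z < -1.25
  z < -0.75
  z < -0.25
  z < 0.25
  z < 0.75
  z < 1.25
  z < 1.75
Highest qualifying boundary gives stanine = 1

1


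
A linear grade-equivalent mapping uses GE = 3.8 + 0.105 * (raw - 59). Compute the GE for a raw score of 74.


raw - median = 74 - 59 = 15
slope * diff = 0.105 * 15 = 1.575
GE = 3.8 + 1.575
GE = 5.375

5.375


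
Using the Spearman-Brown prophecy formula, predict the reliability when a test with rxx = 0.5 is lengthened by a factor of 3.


r_new = (n * rxx) / (1 + (n-1) * rxx)
r_new = (3 * 0.5) / (1 + 2 * 0.5)
r_new = 1.5 / 2.0
r_new = 0.75

0.75


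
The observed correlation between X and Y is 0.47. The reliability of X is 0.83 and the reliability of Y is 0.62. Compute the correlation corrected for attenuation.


r_corrected = rxy / sqrt(rxx * ryy)
= 0.47 / sqrt(0.83 * 0.62)
= 0.47 / sqrt(0.5146)
= 0.47 / 0.717356
r_corrected = 0.6552

0.6552


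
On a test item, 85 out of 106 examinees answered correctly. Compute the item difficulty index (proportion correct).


Item difficulty p = number correct / total examinees
p = 85 / 106
p = 0.8019

0.8019


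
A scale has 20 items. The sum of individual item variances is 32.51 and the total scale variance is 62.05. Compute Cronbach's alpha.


alpha = (k/(k-1)) * (1 - sum(si^2)/s_total^2)
= (20/19) * (1 - 32.51/62.05)
alpha = 0.5011

0.5011


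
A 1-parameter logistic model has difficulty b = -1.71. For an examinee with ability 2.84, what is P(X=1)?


theta - b = 2.84 - -1.71 = 4.55
exp(-(theta - b)) = exp(-4.55) = 0.0106
P = 1 / (1 + 0.0106)
P = 0.9895

0.9895


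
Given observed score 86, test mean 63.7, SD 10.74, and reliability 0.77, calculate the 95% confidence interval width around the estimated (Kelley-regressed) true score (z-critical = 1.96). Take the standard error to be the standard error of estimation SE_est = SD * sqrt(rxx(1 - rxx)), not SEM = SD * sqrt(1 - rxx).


True score estimate = 0.77*86 + 0.23*63.7 = 80.871
SE_est = SD * sqrt(rxx * (1 - rxx)) = 10.74 * sqrt(0.77 * 0.23) = 10.74 * sqrt(0.1771) = 4.519741
CI = T_est +/- z * SE_est, so width = 2 * z * SE_est = 2 * 1.96 * 4.519741
Width = 17.7174

17.7174


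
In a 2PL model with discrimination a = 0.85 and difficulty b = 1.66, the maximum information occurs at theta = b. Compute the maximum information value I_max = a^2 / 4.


For 2PL, max info at theta = b = 1.66
I_max = a^2 / 4 = 0.85^2 / 4
= 0.7225 / 4
I_max = 0.1806

0.1806


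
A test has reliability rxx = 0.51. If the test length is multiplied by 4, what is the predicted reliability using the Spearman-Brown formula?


r_new = (n * rxx) / (1 + (n-1) * rxx)
r_new = (4 * 0.51) / (1 + 3 * 0.51)
r_new = 2.04 / 2.53
r_new = 0.8063

0.8063


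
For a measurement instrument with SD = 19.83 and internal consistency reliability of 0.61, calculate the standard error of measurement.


SEM = SD * sqrt(1 - rxx)
SEM = 19.83 * sqrt(1 - 0.61)
SEM = 19.83 * sqrt(0.39) = 19.83 * 0.6245
SEM = 12.3838

12.3838


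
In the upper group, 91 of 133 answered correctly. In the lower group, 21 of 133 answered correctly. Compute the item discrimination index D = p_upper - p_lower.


p_upper = 91/133 = 0.6842
p_lower = 21/133 = 0.1579
D = 0.6842 - 0.1579 = 0.5263

0.5263


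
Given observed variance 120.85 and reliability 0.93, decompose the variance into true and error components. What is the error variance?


var_true = rxx * var_obs = 0.93 * 120.85 = 112.3905
var_error = var_obs - var_true
var_error = 120.85 - 112.3905
var_error = 8.4595

8.4595


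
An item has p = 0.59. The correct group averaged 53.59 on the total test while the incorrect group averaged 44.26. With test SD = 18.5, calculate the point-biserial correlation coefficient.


q = 1 - p = 0.41
rpb = ((M1 - M0) / SD) * sqrt(p * q)
rpb = ((53.59 - 44.26) / 18.5) * sqrt(0.59 * 0.41)
rpb = 0.248

0.248


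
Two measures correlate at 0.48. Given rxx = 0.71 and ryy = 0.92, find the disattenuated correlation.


r_corrected = rxy / sqrt(rxx * ryy)
= 0.48 / sqrt(0.71 * 0.92)
= 0.48 / sqrt(0.6532)
= 0.48 / 0.808208
r_corrected = 0.5939

0.5939


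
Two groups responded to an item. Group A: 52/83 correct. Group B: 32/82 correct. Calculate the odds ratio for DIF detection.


Odds_A = 52/31 = 1.6774
Odds_B = 32/50 = 0.64
OR = Odds_A / Odds_B = 1.6774 / 0.64
Exactly, OR = (52 * 50) / (31 * 32) = 2600 / 992
OR = 2.621

2.621


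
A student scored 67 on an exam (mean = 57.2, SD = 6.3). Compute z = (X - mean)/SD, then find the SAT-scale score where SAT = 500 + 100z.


z = (X - mean) / SD = (67 - 57.2) / 6.3
z = 9.8 / 6.3
z = 1.5556
SAT-scale = SAT = 500 + 100z
Carry z at full precision (z = 9.8 / 6.3) into the conversion:
SAT-scale = 500 + 100 * (9.8 / 6.3) = 500 + 980 / 6.3
SAT-scale = 500 + 155.5556
SAT-scale = 655.5556

655.5556


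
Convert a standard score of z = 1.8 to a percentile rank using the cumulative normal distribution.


CDF(z) = 0.5 * (1 + erf(z/sqrt(2)))
erf(1.2728) = 0.9281
CDF = 0.9641
Percentile rank = 0.9641 * 100 = 96.41

96.41


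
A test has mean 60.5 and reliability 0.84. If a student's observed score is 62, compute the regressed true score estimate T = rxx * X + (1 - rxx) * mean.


T_est = rxx * X + (1 - rxx) * mean
T_est = 0.84 * 62 + 0.16 * 60.5
T_est = 52.08 + 9.68
T_est = 61.76

61.76


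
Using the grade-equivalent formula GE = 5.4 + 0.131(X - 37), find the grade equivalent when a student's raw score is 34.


raw - median = 34 - 37 = -3
slope * diff = 0.131 * -3 = -0.393
GE = 5.4 + -0.393
GE = 5.007

5.007


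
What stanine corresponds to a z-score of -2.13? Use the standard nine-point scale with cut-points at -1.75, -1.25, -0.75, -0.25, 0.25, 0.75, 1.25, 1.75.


Stanine boundaries: [-1.75, -1.25, -0.75, -0.25, 0.25, 0.75, 1.25, 1.75]
z = -2.13
Check each boundary:
  z < -1.75
  z < -1.25
  z < -0.75
  z < -0.25
  z < 0.25
  z < 0.75
  z < 1.25
  z < 1.75
Highest qualifying boundary gives stanine = 1

1


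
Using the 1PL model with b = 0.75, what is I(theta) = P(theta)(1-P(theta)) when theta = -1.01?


P = 1/(1+exp(-(-1.01-0.75))) = 0.1468
I = P*(1-P) = 0.1468 * 0.8532
I = 0.1252

0.1252


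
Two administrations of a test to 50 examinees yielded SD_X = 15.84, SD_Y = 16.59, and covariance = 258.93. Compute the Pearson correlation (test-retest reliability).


r = cov(X,Y) / (SD_X * SD_Y)
r = 258.93 / (15.84 * 16.59)
r = 258.93 / 262.7856
r = 0.9853

0.9853


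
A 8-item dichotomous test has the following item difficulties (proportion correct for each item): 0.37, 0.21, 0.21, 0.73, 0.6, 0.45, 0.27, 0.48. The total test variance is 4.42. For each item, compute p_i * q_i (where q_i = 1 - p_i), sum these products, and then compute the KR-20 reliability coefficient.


For each item, compute p_i * q_i:
  Item 1: 0.37 * 0.63 = 0.2331
  Item 2: 0.21 * 0.79 = 0.1659
  Item 3: 0.21 * 0.79 = 0.1659
  Item 4: 0.73 * 0.27 = 0.1971
  Item 5: 0.6 * 0.4 = 0.24
  Item 6: 0.45 * 0.55 = 0.2475
  Item 7: 0.27 * 0.73 = 0.1971
  Item 8: 0.48 * 0.52 = 0.2496
Sum(p_i * q_i) = 0.2331 + 0.1659 + 0.1659 + 0.1971 + 0.24 + 0.2475 + 0.1971 + 0.2496 = 1.6962
KR-20 = (k/(k-1)) * (1 - Sum(p_i*q_i) / Var_total)
= (8/7) * (1 - 1.6962/4.42)
= 1.1429 * 0.6162
KR-20 = 0.7043

0.7043


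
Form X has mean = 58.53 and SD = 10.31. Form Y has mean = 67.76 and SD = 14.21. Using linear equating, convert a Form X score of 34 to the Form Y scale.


slope = SD_Y / SD_X = 14.21 / 10.31 ~ 1.3783
intercept = mean_Y - slope * mean_X = 67.76 - (14.21 / 10.31) * 58.53 ~ -12.9103
Y = slope * X + intercept. To avoid rounding drift from the rounded slope/intercept, evaluate the equivalent form Y = mean_Y + SD_Y * (X - mean_X) / SD_X at full precision:
Y = 67.76 + 14.21 * (34 - 58.53) / 10.31
Y = 67.76 - 14.21 * 24.53 / 10.31
Y = 67.76 - 348.5713 / 10.31
Y = 67.76 - 33.809
Y = 33.951

33.951


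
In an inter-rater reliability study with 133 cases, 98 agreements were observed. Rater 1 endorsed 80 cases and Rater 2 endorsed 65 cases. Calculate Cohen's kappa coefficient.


P_o = 98/133 = 0.736842
P_e = (80*65 + 53*68) / 17689 = 0.49771
kappa = (P_o - P_e) / (1 - P_e)
kappa = (0.736842 - 0.49771) / (1 - 0.49771)
kappa = 0.4761

0.4761


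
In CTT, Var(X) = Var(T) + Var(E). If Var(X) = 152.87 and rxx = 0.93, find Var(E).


var_true = rxx * var_obs = 0.93 * 152.87 = 142.1691
var_error = var_obs - var_true
var_error = 152.87 - 142.1691
var_error = 10.7009

10.7009


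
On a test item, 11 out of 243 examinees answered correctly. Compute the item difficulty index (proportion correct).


Item difficulty p = number correct / total examinees
p = 11 / 243
p = 0.0453

0.0453


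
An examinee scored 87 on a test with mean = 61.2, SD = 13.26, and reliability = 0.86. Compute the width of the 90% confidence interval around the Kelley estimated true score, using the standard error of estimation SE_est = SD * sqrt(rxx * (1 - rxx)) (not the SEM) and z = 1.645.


True score estimate = 0.86*87 + 0.14*61.2 = 83.388
SE_est = SD * sqrt(rxx * (1 - rxx)) = 13.26 * sqrt(0.86 * 0.14) = 13.26 * sqrt(0.1204) = 4.601048
CI = T_est +/- z * SE_est, so width = 2 * z * SE_est = 2 * 1.645 * 4.601048
Width = 15.1374

15.1374


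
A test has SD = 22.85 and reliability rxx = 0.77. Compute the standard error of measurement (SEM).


SEM = SD * sqrt(1 - rxx)
SEM = 22.85 * sqrt(1 - 0.77)
SEM = 22.85 * sqrt(0.23) = 22.85 * 0.479583
SEM = 10.9585

10.9585


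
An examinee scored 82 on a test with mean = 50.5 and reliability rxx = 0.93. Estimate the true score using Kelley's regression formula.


T_est = rxx * X + (1 - rxx) * mean
T_est = 0.93 * 82 + 0.07 * 50.5
T_est = 76.26 + 3.535
T_est = 79.795

79.795


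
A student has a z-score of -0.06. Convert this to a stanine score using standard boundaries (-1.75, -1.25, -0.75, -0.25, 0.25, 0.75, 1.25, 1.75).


Stanine boundaries: [-1.75, -1.25, -0.75, -0.25, 0.25, 0.75, 1.25, 1.75]
z = -0.06
Check each boundary:
  z >= -1.75 -> could be stanine 2
  z >= -1.25 -> could be stanine 3
  z >= -0.75 -> could be stanine 4
  z >= -0.25 -> could be stanine 5
  z < 0.25
  z < 0.75
  z < 1.25
  z < 1.75
Highest qualifying boundary gives stanine = 5

5


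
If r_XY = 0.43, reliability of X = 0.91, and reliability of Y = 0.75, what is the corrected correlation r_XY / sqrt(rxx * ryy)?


r_corrected = rxy / sqrt(rxx * ryy)
= 0.43 / sqrt(0.91 * 0.75)
= 0.43 / sqrt(0.6825)
= 0.43 / 0.826136
r_corrected = 0.5205

0.5205


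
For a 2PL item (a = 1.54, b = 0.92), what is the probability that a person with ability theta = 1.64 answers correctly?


a*(theta - b) = 1.54 * (1.64 - 0.92) = 1.1088
exp(-1.1088) = 0.33
P = 1 / (1 + 0.33)
P = 0.7519

0.7519


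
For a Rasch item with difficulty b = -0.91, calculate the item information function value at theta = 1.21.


P = 1/(1+exp(-(1.21--0.91))) = 0.8928
I = P*(1-P) = 0.8928 * 0.1072
I = 0.0957

0.0957


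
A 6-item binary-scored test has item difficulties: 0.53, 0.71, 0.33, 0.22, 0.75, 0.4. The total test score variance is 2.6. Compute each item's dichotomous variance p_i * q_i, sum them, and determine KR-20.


For each item, compute p_i * q_i:
  Item 1: 0.53 * 0.47 = 0.2491
  Item 2: 0.71 * 0.29 = 0.2059
  Item 3: 0.33 * 0.67 = 0.2211
  Item 4: 0.22 * 0.78 = 0.1716
  Item 5: 0.75 * 0.25 = 0.1875
  Item 6: 0.4 * 0.6 = 0.24
Sum(p_i * q_i) = 0.2491 + 0.2059 + 0.2211 + 0.1716 + 0.1875 + 0.24 = 1.2752
KR-20 = (k/(k-1)) * (1 - Sum(p_i*q_i) / Var_total)
= (6/5) * (1 - 1.2752/2.6)
= 1.2 * 0.5095
KR-20 = 0.6114

0.6114


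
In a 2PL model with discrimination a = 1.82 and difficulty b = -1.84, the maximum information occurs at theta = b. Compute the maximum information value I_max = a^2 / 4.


For 2PL, max info at theta = b = -1.84
I_max = a^2 / 4 = 1.82^2 / 4
= 3.3124 / 4
I_max = 0.8281

0.8281


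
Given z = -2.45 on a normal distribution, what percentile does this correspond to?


CDF(z) = 0.5 * (1 + erf(z/sqrt(2)))
erf(-1.7324) = -0.9857
CDF = 0.0071
Percentile rank = 0.0071 * 100 = 0.71

0.71


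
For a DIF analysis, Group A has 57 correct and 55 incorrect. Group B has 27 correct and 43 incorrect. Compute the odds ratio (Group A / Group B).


Odds_A = 57/55 = 1.0364
Odds_B = 27/43 = 0.6279
OR = Odds_A / Odds_B = 1.0364 / 0.6279
Exactly, OR = (57 * 43) / (55 * 27) = 2451 / 1485
OR = 1.6505

1.6505


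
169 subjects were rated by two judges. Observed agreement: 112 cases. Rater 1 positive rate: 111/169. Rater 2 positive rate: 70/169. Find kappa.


P_o = 112/169 = 0.662722
P_e = (111*70 + 58*99) / 28561 = 0.473093
kappa = (P_o - P_e) / (1 - P_e)
kappa = (0.662722 - 0.473093) / (1 - 0.473093)
kappa = 0.3599

0.3599


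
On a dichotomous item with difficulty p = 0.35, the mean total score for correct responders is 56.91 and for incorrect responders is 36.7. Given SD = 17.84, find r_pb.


q = 1 - p = 0.65
rpb = ((M1 - M0) / SD) * sqrt(p * q)
rpb = ((56.91 - 36.7) / 17.84) * sqrt(0.35 * 0.65)
rpb = 0.5403

0.5403


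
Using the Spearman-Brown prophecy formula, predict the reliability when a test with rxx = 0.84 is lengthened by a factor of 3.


r_new = (n * rxx) / (1 + (n-1) * rxx)
r_new = (3 * 0.84) / (1 + 2 * 0.84)
r_new = 2.52 / 2.68
r_new = 0.9403

0.9403


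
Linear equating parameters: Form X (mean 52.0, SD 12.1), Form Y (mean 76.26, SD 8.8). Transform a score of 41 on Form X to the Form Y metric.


slope = SD_Y / SD_X = 8.8 / 12.1 ~ 0.7273
intercept = mean_Y - slope * mean_X = 76.26 - (8.8 / 12.1) * 52.0 ~ 38.4418
Y = slope * X + intercept. To avoid rounding drift from the rounded slope/intercept, evaluate the equivalent form Y = mean_Y + SD_Y * (X - mean_X) / SD_X at full precision:
Y = 76.26 + 8.8 * (41 - 52.0) / 12.1
Y = 76.26 - 8.8 * 11.0 / 12.1
Y = 76.26 - 96.8 / 12.1
Y = 76.26 - 8.0
Y = 68.26

68.26


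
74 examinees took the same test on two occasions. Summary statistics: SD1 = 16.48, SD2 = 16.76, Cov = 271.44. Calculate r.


r = cov(X,Y) / (SD_X * SD_Y)
r = 271.44 / (16.48 * 16.76)
r = 271.44 / 276.2048
r = 0.9827

0.9827


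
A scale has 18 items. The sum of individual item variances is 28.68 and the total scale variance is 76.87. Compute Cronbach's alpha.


alpha = (k/(k-1)) * (1 - sum(si^2)/s_total^2)
= (18/17) * (1 - 28.68/76.87)
alpha = 0.6638

0.6638


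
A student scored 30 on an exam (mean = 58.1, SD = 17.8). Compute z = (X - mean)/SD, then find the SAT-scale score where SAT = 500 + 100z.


z = (X - mean) / SD = (30 - 58.1) / 17.8
z = -28.1 / 17.8
z = -1.5787
SAT-scale = SAT = 500 + 100z
Carry z at full precision (z = -28.1 / 17.8) into the conversion:
SAT-scale = 500 + 100 * (-28.1 / 17.8) = 500 + -2810 / 17.8
SAT-scale = 500 + -157.8652
SAT-scale = 342.1348

342.1348


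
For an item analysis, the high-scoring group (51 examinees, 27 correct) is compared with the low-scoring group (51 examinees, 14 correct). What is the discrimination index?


p_upper = 27/51 = 0.5294
p_lower = 14/51 = 0.2745
D = 0.5294 - 0.2745 = 0.2549

0.2549


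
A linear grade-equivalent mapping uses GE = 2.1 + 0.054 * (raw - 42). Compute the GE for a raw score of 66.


raw - median = 66 - 42 = 24
slope * diff = 0.054 * 24 = 1.296
GE = 2.1 + 1.296
GE = 3.396

3.396


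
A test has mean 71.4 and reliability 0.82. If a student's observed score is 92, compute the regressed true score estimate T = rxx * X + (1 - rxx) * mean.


T_est = rxx * X + (1 - rxx) * mean
T_est = 0.82 * 92 + 0.18 * 71.4
T_est = 75.44 + 12.852
T_est = 88.292

88.292


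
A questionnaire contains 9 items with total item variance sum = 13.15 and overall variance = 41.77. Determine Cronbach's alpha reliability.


alpha = (k/(k-1)) * (1 - sum(si^2)/s_total^2)
= (9/8) * (1 - 13.15/41.77)
alpha = 0.7708

0.7708


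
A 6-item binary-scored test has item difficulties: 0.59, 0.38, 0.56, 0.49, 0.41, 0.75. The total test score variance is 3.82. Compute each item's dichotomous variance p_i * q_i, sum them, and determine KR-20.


For each item, compute p_i * q_i:
  Item 1: 0.59 * 0.41 = 0.2419
  Item 2: 0.38 * 0.62 = 0.2356
  Item 3: 0.56 * 0.44 = 0.2464
  Item 4: 0.49 * 0.51 = 0.2499
  Item 5: 0.41 * 0.59 = 0.2419
  Item 6: 0.75 * 0.25 = 0.1875
Sum(p_i * q_i) = 0.2419 + 0.2356 + 0.2464 + 0.2499 + 0.2419 + 0.1875 = 1.4032
KR-20 = (k/(k-1)) * (1 - Sum(p_i*q_i) / Var_total)
= (6/5) * (1 - 1.4032/3.82)
= 1.2 * 0.6327
KR-20 = 0.7592

0.7592


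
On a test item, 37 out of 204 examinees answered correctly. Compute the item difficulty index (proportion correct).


Item difficulty p = number correct / total examinees
p = 37 / 204
p = 0.1814

0.1814


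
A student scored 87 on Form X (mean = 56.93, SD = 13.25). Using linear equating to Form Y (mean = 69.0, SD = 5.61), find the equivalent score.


slope = SD_Y / SD_X = 5.61 / 13.25 ~ 0.4234
intercept = mean_Y - slope * mean_X = 69.0 - (5.61 / 13.25) * 56.93 ~ 44.8961
Y = slope * X + intercept. To avoid rounding drift from the rounded slope/intercept, evaluate the equivalent form Y = mean_Y + SD_Y * (X - mean_X) / SD_X at full precision:
Y = 69.0 + 5.61 * (87 - 56.93) / 13.25
Y = 69.0 + 5.61 * 30.07 / 13.25
Y = 69.0 + 168.6927 / 13.25
Y = 69.0 + 12.7315
Y = 81.7315

81.7315


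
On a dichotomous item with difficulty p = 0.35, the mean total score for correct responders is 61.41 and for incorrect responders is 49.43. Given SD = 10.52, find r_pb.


q = 1 - p = 0.65
rpb = ((M1 - M0) / SD) * sqrt(p * q)
rpb = ((61.41 - 49.43) / 10.52) * sqrt(0.35 * 0.65)
rpb = 0.5432

0.5432


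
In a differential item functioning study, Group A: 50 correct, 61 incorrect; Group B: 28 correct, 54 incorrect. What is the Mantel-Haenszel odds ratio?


Odds_A = 50/61 = 0.8197
Odds_B = 28/54 = 0.5185
OR = Odds_A / Odds_B = 0.8197 / 0.5185
Exactly, OR = (50 * 54) / (61 * 28) = 2700 / 1708
OR = 1.5808

1.5808


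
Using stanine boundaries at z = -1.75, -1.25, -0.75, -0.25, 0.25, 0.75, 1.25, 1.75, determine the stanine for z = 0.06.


Stanine boundaries: [-1.75, -1.25, -0.75, -0.25, 0.25, 0.75, 1.25, 1.75]
z = 0.06
Check each boundary:
  z >= -1.75 -> could be stanine 2
  z >= -1.25 -> could be stanine 3
  z >= -0.75 -> could be stanine 4
  z >= -0.25 -> could be stanine 5
  z < 0.25
  z < 0.75
  z < 1.25
  z < 1.75
Highest qualifying boundary gives stanine = 5

5


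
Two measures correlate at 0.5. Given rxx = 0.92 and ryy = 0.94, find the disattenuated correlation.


r_corrected = rxy / sqrt(rxx * ryy)
= 0.5 / sqrt(0.92 * 0.94)
= 0.5 / sqrt(0.8648)
= 0.5 / 0.929946
r_corrected = 0.5377

0.5377


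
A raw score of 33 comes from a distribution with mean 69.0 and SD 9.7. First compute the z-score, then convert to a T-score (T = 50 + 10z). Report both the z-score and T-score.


z = (X - mean) / SD = (33 - 69.0) / 9.7
z = -36.0 / 9.7
z = -3.7113
T-score = T = 50 + 10z
Carry z at full precision (z = -36.0 / 9.7) into the conversion:
T-score = 50 + 10 * (-36.0 / 9.7) = 50 + -360 / 9.7
T-score = 50 + -37.1134
T-score = 12.8866

12.8866


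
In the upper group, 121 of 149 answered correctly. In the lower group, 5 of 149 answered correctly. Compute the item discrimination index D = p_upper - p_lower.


p_upper = 121/149 = 0.8121
p_lower = 5/149 = 0.0336
D = 0.8121 - 0.0336 = 0.7785

0.7785


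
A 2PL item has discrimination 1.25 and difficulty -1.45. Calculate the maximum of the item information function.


For 2PL, max info at theta = b = -1.45
I_max = a^2 / 4 = 1.25^2 / 4
= 1.5625 / 4
I_max = 0.3906

0.3906


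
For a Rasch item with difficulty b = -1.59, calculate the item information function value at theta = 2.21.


P = 1/(1+exp(-(2.21--1.59))) = 0.9781
I = P*(1-P) = 0.9781 * 0.0219
I = 0.0214

0.0214


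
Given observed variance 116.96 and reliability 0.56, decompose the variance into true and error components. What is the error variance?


var_true = rxx * var_obs = 0.56 * 116.96 = 65.4976
var_error = var_obs - var_true
var_error = 116.96 - 65.4976
var_error = 51.4624

51.4624


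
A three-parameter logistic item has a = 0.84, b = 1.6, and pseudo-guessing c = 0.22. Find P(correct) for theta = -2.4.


logit = 0.84*(-2.4 - 1.6) = -3.36
P* = 1/(1 + exp(--3.36)) = 0.0336
P = 0.22 + (1 - 0.22) * 0.0336
P = 0.2462

0.2462


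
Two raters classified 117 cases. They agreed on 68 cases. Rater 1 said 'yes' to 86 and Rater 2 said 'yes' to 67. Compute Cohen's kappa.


P_o = 68/117 = 0.581197
P_e = (86*67 + 31*50) / 13689 = 0.534152
kappa = (P_o - P_e) / (1 - P_e)
kappa = (0.581197 - 0.534152) / (1 - 0.534152)
kappa = 0.101

0.101


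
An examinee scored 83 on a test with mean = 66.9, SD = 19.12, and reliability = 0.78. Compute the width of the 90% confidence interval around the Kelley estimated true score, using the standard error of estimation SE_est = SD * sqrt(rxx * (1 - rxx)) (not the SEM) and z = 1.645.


True score estimate = 0.78*83 + 0.22*66.9 = 79.458
SE_est = SD * sqrt(rxx * (1 - rxx)) = 19.12 * sqrt(0.78 * 0.22) = 19.12 * sqrt(0.1716) = 7.920389
CI = T_est +/- z * SE_est, so width = 2 * z * SE_est = 2 * 1.645 * 7.920389
Width = 26.0581

26.0581


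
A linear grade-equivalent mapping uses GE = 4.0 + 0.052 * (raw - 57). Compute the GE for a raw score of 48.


raw - median = 48 - 57 = -9
slope * diff = 0.052 * -9 = -0.468
GE = 4.0 + -0.468
GE = 3.532

3.532


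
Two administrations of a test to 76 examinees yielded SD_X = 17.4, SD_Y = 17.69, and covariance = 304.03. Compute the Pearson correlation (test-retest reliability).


r = cov(X,Y) / (SD_X * SD_Y)
r = 304.03 / (17.4 * 17.69)
r = 304.03 / 307.806
r = 0.9877

0.9877


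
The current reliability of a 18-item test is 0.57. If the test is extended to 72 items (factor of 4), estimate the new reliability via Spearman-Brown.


r_new = (n * rxx) / (1 + (n-1) * rxx)
r_new = (4 * 0.57) / (1 + 3 * 0.57)
r_new = 2.28 / 2.71
r_new = 0.8413

0.8413


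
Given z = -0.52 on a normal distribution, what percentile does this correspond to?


CDF(z) = 0.5 * (1 + erf(z/sqrt(2)))
erf(-0.3677) = -0.3969
CDF = 0.3015
Percentile rank = 0.3015 * 100 = 30.15

30.15


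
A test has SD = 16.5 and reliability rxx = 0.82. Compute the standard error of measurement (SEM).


SEM = SD * sqrt(1 - rxx)
SEM = 16.5 * sqrt(1 - 0.82)
SEM = 16.5 * sqrt(0.18) = 16.5 * 0.424264
SEM = 7.0004

7.0004


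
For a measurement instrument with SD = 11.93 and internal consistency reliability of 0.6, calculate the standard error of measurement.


SEM = SD * sqrt(1 - rxx)
SEM = 11.93 * sqrt(1 - 0.6)
SEM = 11.93 * sqrt(0.4) = 11.93 * 0.632456
SEM = 7.5452

7.5452


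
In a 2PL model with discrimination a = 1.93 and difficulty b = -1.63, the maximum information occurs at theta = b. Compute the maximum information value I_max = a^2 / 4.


For 2PL, max info at theta = b = -1.63
I_max = a^2 / 4 = 1.93^2 / 4
= 3.7249 / 4
I_max = 0.9312

0.9312


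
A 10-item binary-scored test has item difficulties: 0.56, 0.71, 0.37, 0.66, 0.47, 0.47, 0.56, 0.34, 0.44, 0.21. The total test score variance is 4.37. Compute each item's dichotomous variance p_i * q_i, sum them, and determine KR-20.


For each item, compute p_i * q_i:
  Item 1: 0.56 * 0.44 = 0.2464
  Item 2: 0.71 * 0.29 = 0.2059
  Item 3: 0.37 * 0.63 = 0.2331
  Item 4: 0.66 * 0.34 = 0.2244
  Item 5: 0.47 * 0.53 = 0.2491
  Item 6: 0.47 * 0.53 = 0.2491
  Item 7: 0.56 * 0.44 = 0.2464
  Item 8: 0.34 * 0.66 = 0.2244
  Item 9: 0.44 * 0.56 = 0.2464
  Item 10: 0.21 * 0.79 = 0.1659
Sum(p_i * q_i) = 0.2464 + 0.2059 + 0.2331 + 0.2244 + 0.2491 + 0.2491 + 0.2464 + 0.2244 + 0.2464 + 0.1659 = 2.2911
KR-20 = (k/(k-1)) * (1 - Sum(p_i*q_i) / Var_total)
= (10/9) * (1 - 2.2911/4.37)
= 1.1111 * 0.4757
KR-20 = 0.5286

0.5286


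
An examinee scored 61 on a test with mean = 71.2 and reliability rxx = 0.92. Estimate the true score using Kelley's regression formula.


T_est = rxx * X + (1 - rxx) * mean
T_est = 0.92 * 61 + 0.08 * 71.2
T_est = 56.12 + 5.696
T_est = 61.816

61.816


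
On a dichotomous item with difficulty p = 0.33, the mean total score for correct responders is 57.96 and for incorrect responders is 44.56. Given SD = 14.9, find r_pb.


q = 1 - p = 0.67
rpb = ((M1 - M0) / SD) * sqrt(p * q)
rpb = ((57.96 - 44.56) / 14.9) * sqrt(0.33 * 0.67)
rpb = 0.4229

0.4229


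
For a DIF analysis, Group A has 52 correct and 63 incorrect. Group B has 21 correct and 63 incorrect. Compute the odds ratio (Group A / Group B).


Odds_A = 52/63 = 0.8254
Odds_B = 21/63 = 0.3333
OR = Odds_A / Odds_B = 0.8254 / 0.3333
Exactly, OR = (52 * 63) / (63 * 21) = 3276 / 1323
OR = 2.4762

2.4762


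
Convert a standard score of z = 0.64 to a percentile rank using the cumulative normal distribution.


CDF(z) = 0.5 * (1 + erf(z/sqrt(2)))
erf(0.4525) = 0.4778
CDF = 0.7389
Percentile rank = 0.7389 * 100 = 73.89

73.89


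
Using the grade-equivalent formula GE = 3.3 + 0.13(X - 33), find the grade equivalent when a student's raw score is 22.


raw - median = 22 - 33 = -11
slope * diff = 0.13 * -11 = -1.43
GE = 3.3 + -1.43
GE = 1.87

1.87


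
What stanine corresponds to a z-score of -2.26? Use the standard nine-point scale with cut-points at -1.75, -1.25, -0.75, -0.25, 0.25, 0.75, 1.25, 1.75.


Stanine boundaries: [-1.75, -1.25, -0.75, -0.25, 0.25, 0.75, 1.25, 1.75]
z = -2.26
Check each boundary:
  z < -1.75
  z < -1.25
  z < -0.75
  z < -0.25
  z < 0.25
  z < 0.75
  z < 1.25
  z < 1.75
Highest qualifying boundary gives stanine = 1

1


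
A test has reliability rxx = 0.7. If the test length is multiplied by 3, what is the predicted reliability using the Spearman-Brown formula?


r_new = (n * rxx) / (1 + (n-1) * rxx)
r_new = (3 * 0.7) / (1 + 2 * 0.7)
r_new = 2.1 / 2.4
r_new = 0.875

0.875


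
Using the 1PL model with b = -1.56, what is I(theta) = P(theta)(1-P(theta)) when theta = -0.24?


P = 1/(1+exp(-(-0.24--1.56))) = 0.7892
I = P*(1-P) = 0.7892 * 0.2108
I = 0.1664

0.1664


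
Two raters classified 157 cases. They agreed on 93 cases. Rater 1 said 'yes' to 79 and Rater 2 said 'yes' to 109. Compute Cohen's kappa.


P_o = 93/157 = 0.592357
P_e = (79*109 + 78*48) / 24649 = 0.501237
kappa = (P_o - P_e) / (1 - P_e)
kappa = (0.592357 - 0.501237) / (1 - 0.501237)
kappa = 0.1827

0.1827


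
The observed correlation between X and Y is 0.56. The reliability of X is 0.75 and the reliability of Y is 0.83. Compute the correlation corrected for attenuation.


r_corrected = rxy / sqrt(rxx * ryy)
= 0.56 / sqrt(0.75 * 0.83)
= 0.56 / sqrt(0.6225)
= 0.56 / 0.788987
r_corrected = 0.7098

0.7098


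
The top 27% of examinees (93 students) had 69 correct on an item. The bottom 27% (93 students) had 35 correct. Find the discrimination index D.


p_upper = 69/93 = 0.7419
p_lower = 35/93 = 0.3763
D = 0.7419 - 0.3763 = 0.3656

0.3656


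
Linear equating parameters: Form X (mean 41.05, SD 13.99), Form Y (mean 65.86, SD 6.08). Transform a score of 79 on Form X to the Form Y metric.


slope = SD_Y / SD_X = 6.08 / 13.99 ~ 0.4346
intercept = mean_Y - slope * mean_X = 65.86 - (6.08 / 13.99) * 41.05 ~ 48.0198
Y = slope * X + intercept. To avoid rounding drift from the rounded slope/intercept, evaluate the equivalent form Y = mean_Y + SD_Y * (X - mean_X) / SD_X at full precision:
Y = 65.86 + 6.08 * (79 - 41.05) / 13.99
Y = 65.86 + 6.08 * 37.95 / 13.99
Y = 65.86 + 230.736 / 13.99
Y = 65.86 + 16.4929
Y = 82.3529

82.3529


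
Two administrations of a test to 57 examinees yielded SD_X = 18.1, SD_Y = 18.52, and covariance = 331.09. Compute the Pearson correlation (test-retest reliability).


r = cov(X,Y) / (SD_X * SD_Y)
r = 331.09 / (18.1 * 18.52)
r = 331.09 / 335.212
r = 0.9877

0.9877


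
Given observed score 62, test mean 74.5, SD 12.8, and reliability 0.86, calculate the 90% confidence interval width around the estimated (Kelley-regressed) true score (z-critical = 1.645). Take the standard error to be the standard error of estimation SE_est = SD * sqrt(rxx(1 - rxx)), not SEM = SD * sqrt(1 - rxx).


True score estimate = 0.86*62 + 0.14*74.5 = 63.75
SE_est = SD * sqrt(rxx * (1 - rxx)) = 12.8 * sqrt(0.86 * 0.14) = 12.8 * sqrt(0.1204) = 4.441434
CI = T_est +/- z * SE_est, so width = 2 * z * SE_est = 2 * 1.645 * 4.441434
Width = 14.6123

14.6123


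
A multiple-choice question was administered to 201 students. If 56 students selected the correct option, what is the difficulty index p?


Item difficulty p = number correct / total examinees
p = 56 / 201
p = 0.2786

0.2786


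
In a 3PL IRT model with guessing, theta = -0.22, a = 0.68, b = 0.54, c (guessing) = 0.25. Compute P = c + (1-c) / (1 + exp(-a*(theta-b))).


logit = 0.68*(-0.22 - 0.54) = -0.5168
P* = 1/(1 + exp(--0.5168)) = 0.3736
P = 0.25 + (1 - 0.25) * 0.3736
P = 0.5302

0.5302


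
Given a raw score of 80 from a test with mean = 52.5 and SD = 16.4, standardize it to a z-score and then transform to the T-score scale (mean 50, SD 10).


z = (X - mean) / SD = (80 - 52.5) / 16.4
z = 27.5 / 16.4
z = 1.6768
T-score = T = 50 + 10z
Carry z at full precision (z = 27.5 / 16.4) into the conversion:
T-score = 50 + 10 * (27.5 / 16.4) = 50 + 275 / 16.4
T-score = 50 + 16.7683
T-score = 66.7683

66.7683


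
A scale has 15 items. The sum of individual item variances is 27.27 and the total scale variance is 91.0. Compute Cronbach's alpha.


alpha = (k/(k-1)) * (1 - sum(si^2)/s_total^2)
= (15/14) * (1 - 27.27/91.0)
alpha = 0.7504

0.7504


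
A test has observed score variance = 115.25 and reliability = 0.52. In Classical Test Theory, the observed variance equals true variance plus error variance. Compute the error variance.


var_true = rxx * var_obs = 0.52 * 115.25 = 59.93
var_error = var_obs - var_true
var_error = 115.25 - 59.93
var_error = 55.32

55.32


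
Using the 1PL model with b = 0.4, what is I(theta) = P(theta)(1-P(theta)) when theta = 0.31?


P = 1/(1+exp(-(0.31-0.4))) = 0.4775
I = P*(1-P) = 0.4775 * 0.5225
I = 0.2495

0.2495


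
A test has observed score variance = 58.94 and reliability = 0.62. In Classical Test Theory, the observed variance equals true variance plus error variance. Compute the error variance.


var_true = rxx * var_obs = 0.62 * 58.94 = 36.5428
var_error = var_obs - var_true
var_error = 58.94 - 36.5428
var_error = 22.3972

22.3972


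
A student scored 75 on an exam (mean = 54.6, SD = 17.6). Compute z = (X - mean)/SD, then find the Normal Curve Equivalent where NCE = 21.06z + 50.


z = (X - mean) / SD = (75 - 54.6) / 17.6
z = 20.4 / 17.6
z = 1.1591
NCE = NCE = 21.06z + 50
Carry z at full precision (z = 20.4 / 17.6) into the conversion:
NCE = 21.06 * (20.4 / 17.6) + 50 = 429.624 / 17.6 + 50
NCE = 24.4105 + 50
NCE = 74.4105

74.4105


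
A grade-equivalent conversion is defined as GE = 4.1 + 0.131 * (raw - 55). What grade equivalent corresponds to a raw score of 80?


raw - median = 80 - 55 = 25
slope * diff = 0.131 * 25 = 3.275
GE = 4.1 + 3.275
GE = 7.375

7.375


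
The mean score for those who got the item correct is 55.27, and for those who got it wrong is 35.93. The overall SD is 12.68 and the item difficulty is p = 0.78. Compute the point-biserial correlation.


q = 1 - p = 0.22
rpb = ((M1 - M0) / SD) * sqrt(p * q)
rpb = ((55.27 - 35.93) / 12.68) * sqrt(0.78 * 0.22)
rpb = 0.6318

0.6318


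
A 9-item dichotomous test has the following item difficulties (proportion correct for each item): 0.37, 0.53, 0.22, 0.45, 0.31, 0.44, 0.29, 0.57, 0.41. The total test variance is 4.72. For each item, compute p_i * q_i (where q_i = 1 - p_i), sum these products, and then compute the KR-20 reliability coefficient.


For each item, compute p_i * q_i:
  Item 1: 0.37 * 0.63 = 0.2331
  Item 2: 0.53 * 0.47 = 0.2491
  Item 3: 0.22 * 0.78 = 0.1716
  Item 4: 0.45 * 0.55 = 0.2475
  Item 5: 0.31 * 0.69 = 0.2139
  Item 6: 0.44 * 0.56 = 0.2464
  Item 7: 0.29 * 0.71 = 0.2059
  Item 8: 0.57 * 0.43 = 0.2451
  Item 9: 0.41 * 0.59 = 0.2419
Sum(p_i * q_i) = 0.2331 + 0.2491 + 0.1716 + 0.2475 + 0.2139 + 0.2464 + 0.2059 + 0.2451 + 0.2419 = 2.0545
KR-20 = (k/(k-1)) * (1 - Sum(p_i*q_i) / Var_total)
= (9/8) * (1 - 2.0545/4.72)
= 1.125 * 0.5647
KR-20 = 0.6353

0.6353


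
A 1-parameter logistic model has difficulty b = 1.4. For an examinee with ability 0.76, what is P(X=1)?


theta - b = 0.76 - 1.4 = -0.64
exp(-(theta - b)) = exp(0.64) = 1.8965
P = 1 / (1 + 1.8965)
P = 0.3452

0.3452


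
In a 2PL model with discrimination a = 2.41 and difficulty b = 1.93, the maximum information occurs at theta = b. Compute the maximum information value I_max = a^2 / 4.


For 2PL, max info at theta = b = 1.93
I_max = a^2 / 4 = 2.41^2 / 4
= 5.8081 / 4
I_max = 1.452

1.452


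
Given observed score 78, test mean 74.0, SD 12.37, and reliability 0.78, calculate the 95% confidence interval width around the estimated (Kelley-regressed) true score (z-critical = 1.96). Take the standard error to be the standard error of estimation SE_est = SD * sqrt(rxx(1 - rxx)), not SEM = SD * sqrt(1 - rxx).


True score estimate = 0.78*78 + 0.22*74.0 = 77.12
SE_est = SD * sqrt(rxx * (1 - rxx)) = 12.37 * sqrt(0.78 * 0.22) = 12.37 * sqrt(0.1716) = 5.124227
CI = T_est +/- z * SE_est, so width = 2 * z * SE_est = 2 * 1.96 * 5.124227
Width = 20.087

20.087


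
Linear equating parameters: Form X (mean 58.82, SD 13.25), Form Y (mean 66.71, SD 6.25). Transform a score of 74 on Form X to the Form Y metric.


slope = SD_Y / SD_X = 6.25 / 13.25 ~ 0.4717
intercept = mean_Y - slope * mean_X = 66.71 - (6.25 / 13.25) * 58.82 ~ 38.9647
Y = slope * X + intercept. To avoid rounding drift from the rounded slope/intercept, evaluate the equivalent form Y = mean_Y + SD_Y * (X - mean_X) / SD_X at full precision:
Y = 66.71 + 6.25 * (74 - 58.82) / 13.25
Y = 66.71 + 6.25 * 15.18 / 13.25
Y = 66.71 + 94.875 / 13.25
Y = 66.71 + 7.1604
Y = 73.8704

73.8704
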